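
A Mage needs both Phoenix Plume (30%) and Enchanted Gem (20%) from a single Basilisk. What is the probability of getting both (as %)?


For independent events, P(both) = P(A) * P(B)
= 30% * 20%
= 600 / 100 %
= 6.0%

6.0%


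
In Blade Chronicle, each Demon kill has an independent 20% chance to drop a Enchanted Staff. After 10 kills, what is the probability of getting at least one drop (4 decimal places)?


P(at least one) = 1 - P(none) = 1 - (1-p)^n
p = 20/100 = 0.2
1 - p = 0.8
(1 - p)^10 = 0.8^10 = 0.107374
P(at least one) = 1 - 0.107374 = 0.8926

0.8926


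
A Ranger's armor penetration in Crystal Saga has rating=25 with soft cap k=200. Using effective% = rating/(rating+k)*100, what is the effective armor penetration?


effective% = rating / (rating + k) * 100
= 25 / (25 + 200) * 100
= 25 / 225 * 100
= 0.111111 * 100
= 11.11%

11.11%


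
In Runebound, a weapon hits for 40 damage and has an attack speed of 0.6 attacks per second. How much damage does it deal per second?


DPS = damage * attack_speed
= 40 * 0.6
= 24.0

24.0 DPS


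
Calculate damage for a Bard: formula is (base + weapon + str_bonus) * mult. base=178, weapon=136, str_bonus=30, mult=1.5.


Sum base + weapon + str = 178 + 136 + 30 = 344
Multiply by 1.5:
344 * 1.5 = 516.0

516.0 damage


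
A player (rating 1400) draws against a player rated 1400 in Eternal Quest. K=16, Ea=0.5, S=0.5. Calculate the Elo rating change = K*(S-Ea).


Elo update: delta = K * (S - Ea), where S = 0.5 (draws)
S - Ea = 0.5 - 0.5 = 0.0
Rating change = 16 * 0.0
= 0.00

0.00 rating points


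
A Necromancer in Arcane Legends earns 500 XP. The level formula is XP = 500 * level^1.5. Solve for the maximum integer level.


XP = 500 * level^1.5, so level = (XP / 500)^(1/1.5)
= (500 / 500)^(1/1.5)
= 1.0^0.6667
= 1.0
Floor: level = 1

level 1


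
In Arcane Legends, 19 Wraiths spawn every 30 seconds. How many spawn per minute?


Spawns per minute = count * (60 / interval)
= 19 * (60 / 30)
= 19 * 2.0
= 38.0

38.0 per minute


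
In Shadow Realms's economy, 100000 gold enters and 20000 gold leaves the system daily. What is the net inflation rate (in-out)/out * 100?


Net gold = 100000 - 20000 = 80000
Inflation rate = net / sunk * 100 = 80000 / 20000 * 100
= 4.0 * 100
= 400.00%

400.00%


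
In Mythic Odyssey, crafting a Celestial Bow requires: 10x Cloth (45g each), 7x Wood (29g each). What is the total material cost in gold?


Cost breakdown:
  Cloth: 10 * 45 = 450
  Wood: 7 * 29 = 203
Total = 450 + 203 = 653

653 gold


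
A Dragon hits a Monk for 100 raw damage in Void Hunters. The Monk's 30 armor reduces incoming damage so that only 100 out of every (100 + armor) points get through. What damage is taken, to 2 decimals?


actual = 100 * 100 / (100 + 30)
= 100 * 100 / 130
= 10000 / 130
= 76.92

76.92 damage


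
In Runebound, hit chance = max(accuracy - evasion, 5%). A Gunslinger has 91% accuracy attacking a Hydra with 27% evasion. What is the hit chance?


accuracy - evasion = 91 - 27 = 64
Apply floor: max(64, 5) = 64
Hit chance = 64%

64%


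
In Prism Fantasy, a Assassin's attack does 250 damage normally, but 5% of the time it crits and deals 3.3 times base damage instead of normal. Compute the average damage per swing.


E[dmg] = base * (1 + crit_chance * (crit_mult - 1))
cc as decimal = 5/100 = 0.05
cm - 1 = 3.3 - 1 = 2.3
Bonus factor = 0.05 * 2.3 = 0.115
Total multiplier = 1 + 0.115 = 1.115
Expected damage = 250 * 1.115 = 278.75

278.75 damage


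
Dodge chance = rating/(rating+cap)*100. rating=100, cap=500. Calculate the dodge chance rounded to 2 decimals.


dodge% = 100 / (100 + 500) * 100
= 100 / 600 * 100
= 0.166667 * 100
= 16.67%

16.67%


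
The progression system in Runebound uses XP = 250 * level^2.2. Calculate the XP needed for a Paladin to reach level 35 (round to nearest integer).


XP = 250 * level^2.2
Substitute level = 35:
XP = 250 * 35^2.2
= 250 * 2494.3058
= 623576

623576 XP


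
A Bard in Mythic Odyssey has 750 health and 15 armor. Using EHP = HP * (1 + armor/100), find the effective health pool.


EHP = 750 * (1 + 15/100)
= 750 * (1 + 0.15)
= 750 * 1.15
= 862.5

862.5 EHP


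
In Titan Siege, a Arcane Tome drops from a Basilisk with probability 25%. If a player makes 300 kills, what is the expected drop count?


Expected drops = kills * (drop_rate / 100)
= 300 * (25 / 100)
= 300 * 0.25
= 75.0

75.0 drops


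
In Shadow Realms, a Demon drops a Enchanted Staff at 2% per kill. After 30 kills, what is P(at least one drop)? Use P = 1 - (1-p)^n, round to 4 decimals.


P(at least one) = 1 - P(none) = 1 - (1-p)^n
p = 2/100 = 0.02
1 - p = 0.98
(1 - p)^30 = 0.98^30 = 0.545484
P(at least one) = 1 - 0.545484 = 0.4545

0.4545


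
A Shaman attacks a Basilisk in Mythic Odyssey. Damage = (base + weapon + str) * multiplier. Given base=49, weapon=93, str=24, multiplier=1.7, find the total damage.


Sum base + weapon + str = 49 + 93 + 24 = 166
Multiply by 1.7:
166 * 1.7 = 282.2

282.2 damage


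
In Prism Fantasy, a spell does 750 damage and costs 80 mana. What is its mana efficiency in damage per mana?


Efficiency = damage / mana
= 750 / 80
= 9.38

9.38 dmg/mana


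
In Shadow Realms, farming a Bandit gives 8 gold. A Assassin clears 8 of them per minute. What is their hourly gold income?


Gold per minute = 8 * 8 = 64
Gold per hour = 64 * 60 = 3840

3840 gold/hour


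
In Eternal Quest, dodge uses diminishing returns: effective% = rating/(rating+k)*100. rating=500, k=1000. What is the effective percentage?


effective% = rating / (rating + k) * 100
= 500 / (500 + 1000) * 100
= 500 / 1500 * 100
= 0.333333 * 100
= 33.33%

33.33%


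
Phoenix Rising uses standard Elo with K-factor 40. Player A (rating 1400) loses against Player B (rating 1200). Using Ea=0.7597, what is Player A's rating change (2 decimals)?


Elo update: delta = K * (S - Ea), where S = 0 (loses)
S - Ea = 0 - 0.7597 = -0.7597
Rating change = 40 * -0.7597
= -30.39

-30.39 rating points


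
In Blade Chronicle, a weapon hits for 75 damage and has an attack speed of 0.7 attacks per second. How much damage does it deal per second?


DPS = damage * attack_speed
= 75 * 0.7
= 52.5

52.5 DPS


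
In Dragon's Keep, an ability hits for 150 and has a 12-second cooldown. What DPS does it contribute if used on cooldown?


DPS = damage / cooldown
= 150 / 12
= 12.50

12.50 DPS


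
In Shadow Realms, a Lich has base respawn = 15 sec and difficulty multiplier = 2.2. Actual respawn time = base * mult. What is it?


Respawn time = base * multiplier
= 15 * 2.2
= 33.0 seconds

33.0 seconds


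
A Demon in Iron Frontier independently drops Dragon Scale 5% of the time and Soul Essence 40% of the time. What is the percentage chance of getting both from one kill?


For independent events, P(both) = P(A) * P(B)
= 5% * 40%
= 200 / 100 %
= 2.0%

2.0%


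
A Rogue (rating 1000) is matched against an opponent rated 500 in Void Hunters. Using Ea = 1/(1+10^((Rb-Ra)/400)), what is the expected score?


Elo expected score: Ea = 1/(1 + 10^((Rb-Ra)/400))
Rb - Ra = 500 - 1000 = -500
(Rb-Ra)/400 = -500/400 = -1.25
10^-1.25 = 0.056234
Ea = 1/(1 + 0.056234) = 1/1.056234 = 0.9468

0.9468


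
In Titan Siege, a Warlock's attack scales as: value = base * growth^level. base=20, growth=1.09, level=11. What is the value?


value = base * growth^level
= 20 * 1.09^11
= 20 * 2.580426
= 51.61

51.61 attack


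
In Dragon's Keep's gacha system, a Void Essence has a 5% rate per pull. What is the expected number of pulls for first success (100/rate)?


Expected pulls for a geometric distribution = 1/p = 100 / rate%
= 100 / 5
= 20.0

20.0 pulls


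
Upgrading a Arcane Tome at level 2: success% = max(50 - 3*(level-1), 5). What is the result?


raw_rate = 50 - 3 * (2 - 1)
= 50 - 3 * 1
= 50 - 3
= 47
Apply floor: max(47, 5) = 47%

47%


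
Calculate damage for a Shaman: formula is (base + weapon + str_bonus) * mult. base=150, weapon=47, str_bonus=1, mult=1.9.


Sum base + weapon + str = 150 + 47 + 1 = 198
Multiply by 1.9:
198 * 1.9 = 376.2

376.2 damage


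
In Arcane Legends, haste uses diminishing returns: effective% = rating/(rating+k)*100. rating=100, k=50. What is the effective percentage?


effective% = rating / (rating + k) * 100
= 100 / (100 + 50) * 100
= 100 / 150 * 100
= 0.666667 * 100
= 66.67%

66.67%


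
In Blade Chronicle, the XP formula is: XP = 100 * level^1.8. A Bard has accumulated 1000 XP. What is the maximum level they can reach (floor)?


XP = 100 * level^1.8, so level = (XP / 100)^(1/1.8)
= (1000 / 100)^(1/1.8)
= 10.0^0.5556
= 3.5938
Floor: level = 3

level 3


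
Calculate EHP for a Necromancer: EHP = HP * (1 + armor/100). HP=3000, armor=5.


EHP = 3000 * (1 + 5/100)
= 3000 * (1 + 0.05)
= 3000 * 1.05
= 3150.0

3150.0 EHP


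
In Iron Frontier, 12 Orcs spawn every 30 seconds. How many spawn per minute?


Spawns per minute = count * (60 / interval)
= 12 * (60 / 30)
= 12 * 2.0
= 24.0

24.0 per minute


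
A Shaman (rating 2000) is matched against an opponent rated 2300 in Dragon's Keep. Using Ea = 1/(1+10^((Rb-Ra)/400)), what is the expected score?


Elo expected score: Ea = 1/(1 + 10^((Rb-Ra)/400))
Rb - Ra = 2300 - 2000 = 300
(Rb-Ra)/400 = 300/400 = 0.75
10^0.75 = 5.623413
Ea = 1/(1 + 5.623413) = 1/6.623413 = 0.1510

0.1510


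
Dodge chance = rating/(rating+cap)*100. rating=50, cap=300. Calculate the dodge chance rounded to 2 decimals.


dodge% = 50 / (50 + 300) * 100
= 50 / 350 * 100
= 0.142857 * 100
= 14.29%

14.29%


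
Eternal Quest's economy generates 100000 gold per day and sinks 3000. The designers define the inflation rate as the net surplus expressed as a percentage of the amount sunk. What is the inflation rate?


Net gold = 100000 - 3000 = 97000
Inflation rate = net / sunk * 100 = 97000 / 3000 * 100
= 32.333333 * 100
= 3233.33%

3233.33%


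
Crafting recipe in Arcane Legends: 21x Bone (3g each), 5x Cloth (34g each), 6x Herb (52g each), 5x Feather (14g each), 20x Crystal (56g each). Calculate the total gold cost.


Cost breakdown:
  Bone: 21 * 3 = 63
  Cloth: 5 * 34 = 170
  Herb: 6 * 52 = 312
  Feather: 5 * 14 = 70
  Crystal: 20 * 56 = 1120
Total = 63 + 170 + 312 + 70 + 1120 = 1735

1735 gold


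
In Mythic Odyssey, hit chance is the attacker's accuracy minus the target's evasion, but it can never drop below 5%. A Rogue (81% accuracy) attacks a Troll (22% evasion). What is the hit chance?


accuracy - evasion = 81 - 22 = 59
Apply floor: max(59, 5) = 59
Hit chance = 59%

59%


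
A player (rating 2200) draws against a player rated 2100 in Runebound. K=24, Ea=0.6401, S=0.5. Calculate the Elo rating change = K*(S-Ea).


Elo update: delta = K * (S - Ea), where S = 0.5 (draws)
S - Ea = 0.5 - 0.6401 = -0.1401
Rating change = 24 * -0.1401
= -3.36

-3.36 rating points


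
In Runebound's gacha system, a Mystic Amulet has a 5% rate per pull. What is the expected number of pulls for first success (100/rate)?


Expected pulls for a geometric distribution = 1/p = 100 / rate%
= 100 / 5
= 20.0

20.0 pulls


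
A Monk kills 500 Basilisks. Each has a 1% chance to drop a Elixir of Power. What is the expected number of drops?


Expected drops = kills * (drop_rate / 100)
= 500 * (1 / 100)
= 500 * 0.01
= 5.0

5.0 drops


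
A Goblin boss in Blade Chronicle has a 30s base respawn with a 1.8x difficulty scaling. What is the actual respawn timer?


Respawn time = base * multiplier
= 30 * 1.8
= 54.0 seconds

54.0 seconds


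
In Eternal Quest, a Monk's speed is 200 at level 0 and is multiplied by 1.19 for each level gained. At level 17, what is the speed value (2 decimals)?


value = base * growth^level
= 200 * 1.19^17
= 200 * 19.244133
= 3848.83

3848.83 speed


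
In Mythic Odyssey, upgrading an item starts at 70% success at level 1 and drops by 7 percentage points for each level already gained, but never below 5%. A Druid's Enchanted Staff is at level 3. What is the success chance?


raw_rate = 70 - 7 * (3 - 1)
= 70 - 7 * 2
= 70 - 14
= 56
Apply floor: max(56, 5) = 56%

56%


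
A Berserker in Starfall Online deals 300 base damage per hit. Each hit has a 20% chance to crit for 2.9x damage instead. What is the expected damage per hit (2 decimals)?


E[dmg] = base * (1 + crit_chance * (crit_mult - 1))
cc as decimal = 20/100 = 0.2
cm - 1 = 2.9 - 1 = 1.9
Bonus factor = 0.2 * 1.9 = 0.38
Total multiplier = 1 + 0.38 = 1.38
Expected damage = 300 * 1.38 = 414.00

414.00 damage


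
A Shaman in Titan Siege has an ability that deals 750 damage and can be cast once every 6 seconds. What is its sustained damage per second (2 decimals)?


DPS = damage / cooldown
= 750 / 6
= 125.00

125.00 DPS


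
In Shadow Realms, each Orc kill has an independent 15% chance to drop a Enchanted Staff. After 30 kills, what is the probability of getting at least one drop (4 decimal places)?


P(at least one) = 1 - P(none) = 1 - (1-p)^n
p = 15/100 = 0.15
1 - p = 0.85
(1 - p)^30 = 0.85^30 = 0.007631
P(at least one) = 1 - 0.007631 = 0.9924

0.9924


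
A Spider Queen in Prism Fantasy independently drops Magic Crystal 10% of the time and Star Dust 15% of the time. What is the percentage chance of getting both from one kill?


For independent events, P(both) = P(A) * P(B)
= 10% * 15%
= 150 / 100 %
= 1.5%

1.5%


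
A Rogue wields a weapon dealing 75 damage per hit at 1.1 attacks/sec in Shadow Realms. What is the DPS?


DPS = damage * attack_speed
= 75 * 1.1
= 82.5

82.5 DPS


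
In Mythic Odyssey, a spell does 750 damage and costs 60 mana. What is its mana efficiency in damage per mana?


Efficiency = damage / mana
= 750 / 60
= 12.50

12.50 dmg/mana


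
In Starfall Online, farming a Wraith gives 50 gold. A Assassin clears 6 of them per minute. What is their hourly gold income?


Gold per minute = 50 * 6 = 300
Gold per hour = 300 * 60 = 18000

18000 gold/hour


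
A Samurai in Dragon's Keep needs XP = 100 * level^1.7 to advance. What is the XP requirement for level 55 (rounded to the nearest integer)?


XP = 100 * level^1.7
Substitute level = 55:
XP = 100 * 55^1.7
= 100 * 909.1103
= 90911

90911 XP


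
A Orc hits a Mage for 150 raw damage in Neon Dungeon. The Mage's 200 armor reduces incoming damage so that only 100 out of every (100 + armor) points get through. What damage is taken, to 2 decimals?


actual = 150 * 100 / (100 + 200)
= 150 * 100 / 300
= 15000 / 300
= 50.00

50.00 damage


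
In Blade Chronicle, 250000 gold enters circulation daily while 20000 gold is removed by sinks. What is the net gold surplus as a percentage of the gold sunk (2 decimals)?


Net gold = 250000 - 20000 = 230000
Inflation rate = net / sunk * 100 = 230000 / 20000 * 100
= 11.5 * 100
= 1150.00%

1150.00%


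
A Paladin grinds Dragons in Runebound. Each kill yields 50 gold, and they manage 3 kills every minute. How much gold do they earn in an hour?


Gold per minute = 50 * 3 = 150
Gold per hour = 150 * 60 = 9000

9000 gold/hour


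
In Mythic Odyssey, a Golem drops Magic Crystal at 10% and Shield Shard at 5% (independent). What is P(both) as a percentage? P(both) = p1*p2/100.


For independent events, P(both) = P(A) * P(B)
= 10% * 5%
= 50 / 100 %
= 0.5%

0.5%


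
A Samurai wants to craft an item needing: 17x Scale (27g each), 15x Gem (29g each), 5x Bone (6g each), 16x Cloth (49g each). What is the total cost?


Cost breakdown:
  Scale: 17 * 27 = 459
  Gem: 15 * 29 = 435
  Bone: 5 * 6 = 30
  Cloth: 16 * 49 = 784
Total = 459 + 435 + 30 + 784 = 1708

1708 gold


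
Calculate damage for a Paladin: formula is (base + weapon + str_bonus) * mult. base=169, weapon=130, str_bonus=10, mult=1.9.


Sum base + weapon + str = 169 + 130 + 10 = 309
Multiply by 1.9:
309 * 1.9 = 587.1

587.1 damage


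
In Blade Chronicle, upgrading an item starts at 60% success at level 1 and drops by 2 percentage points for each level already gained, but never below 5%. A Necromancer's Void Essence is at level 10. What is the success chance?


raw_rate = 60 - 2 * (10 - 1)
= 60 - 2 * 9
= 60 - 18
= 42
Apply floor: max(42, 5) = 42%

42%


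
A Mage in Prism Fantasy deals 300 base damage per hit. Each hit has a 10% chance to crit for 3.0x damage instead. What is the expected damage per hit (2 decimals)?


E[dmg] = base * (1 + crit_chance * (crit_mult - 1))
cc as decimal = 10/100 = 0.1
cm - 1 = 3.0 - 1 = 2.0
Bonus factor = 0.1 * 2.0 = 0.2
Total multiplier = 1 + 0.2 = 1.2
Expected damage = 300 * 1.2 = 360.00

360.00 damage


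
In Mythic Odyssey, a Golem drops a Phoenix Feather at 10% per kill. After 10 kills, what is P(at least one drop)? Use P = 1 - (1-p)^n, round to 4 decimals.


P(at least one) = 1 - P(none) = 1 - (1-p)^n
p = 10/100 = 0.1
1 - p = 0.9
(1 - p)^10 = 0.9^10 = 0.348678
P(at least one) = 1 - 0.348678 = 0.6513

0.6513


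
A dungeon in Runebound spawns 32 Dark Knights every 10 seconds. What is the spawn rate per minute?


Spawns per minute = count * (60 / interval)
= 32 * (60 / 10)
= 32 * 6.0
= 192.0

192.0 per minute


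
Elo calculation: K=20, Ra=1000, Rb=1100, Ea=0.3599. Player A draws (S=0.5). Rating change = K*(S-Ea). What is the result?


Elo update: delta = K * (S - Ea), where S = 0.5 (draws)
S - Ea = 0.5 - 0.3599 = 0.1401
Rating change = 20 * 0.1401
= 2.80

2.80 rating points


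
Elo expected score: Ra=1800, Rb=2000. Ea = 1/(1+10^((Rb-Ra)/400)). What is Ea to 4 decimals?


Elo expected score: Ea = 1/(1 + 10^((Rb-Ra)/400))
Rb - Ra = 2000 - 1800 = 200
(Rb-Ra)/400 = 200/400 = 0.5
10^0.5 = 3.162278
Ea = 1/(1 + 3.162278) = 1/4.162278 = 0.2403

0.2403


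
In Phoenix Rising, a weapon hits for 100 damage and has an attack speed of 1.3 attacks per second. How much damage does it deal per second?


DPS = damage * attack_speed
= 100 * 1.3
= 130.0

130.0 DPS


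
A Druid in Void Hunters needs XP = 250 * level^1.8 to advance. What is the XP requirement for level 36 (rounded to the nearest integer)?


XP = 250 * level^1.8
Substitute level = 36:
XP = 250 * 36^1.8
= 250 * 632.9137
= 158228

158228 XP


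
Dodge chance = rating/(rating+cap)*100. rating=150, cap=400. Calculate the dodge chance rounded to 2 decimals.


dodge% = 150 / (150 + 400) * 100
= 150 / 550 * 100
= 0.272727 * 100
= 27.27%

27.27%


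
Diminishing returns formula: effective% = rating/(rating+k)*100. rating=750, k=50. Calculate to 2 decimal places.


effective% = rating / (rating + k) * 100
= 750 / (750 + 50) * 100
= 750 / 800 * 100
= 0.9375 * 100
= 93.75%

93.75%


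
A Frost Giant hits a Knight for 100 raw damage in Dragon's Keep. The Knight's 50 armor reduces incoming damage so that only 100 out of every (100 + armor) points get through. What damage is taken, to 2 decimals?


actual = 100 * 100 / (100 + 50)
= 100 * 100 / 150
= 10000 / 150
= 66.67

66.67 damage


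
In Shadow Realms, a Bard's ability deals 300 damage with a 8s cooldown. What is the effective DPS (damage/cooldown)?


DPS = damage / cooldown
= 300 / 8
= 37.50

37.50 DPS


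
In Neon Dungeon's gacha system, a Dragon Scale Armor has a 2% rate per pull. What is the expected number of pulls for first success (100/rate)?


Expected pulls for a geometric distribution = 1/p = 100 / rate%
= 100 / 2
= 50.0

50.0 pulls


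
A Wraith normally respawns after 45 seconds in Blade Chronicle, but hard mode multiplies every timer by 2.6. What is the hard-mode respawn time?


Respawn time = base * multiplier
= 45 * 2.6
= 117.0 seconds

117.0 seconds


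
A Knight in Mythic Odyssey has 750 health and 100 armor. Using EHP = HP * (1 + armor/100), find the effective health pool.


EHP = 750 * (1 + 100/100)
= 750 * (1 + 1.0)
= 750 * 2.0
= 1500.0

1500.0 EHP


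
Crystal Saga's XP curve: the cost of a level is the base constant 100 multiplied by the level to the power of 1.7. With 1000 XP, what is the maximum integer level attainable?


XP = 100 * level^1.7, so level = (XP / 100)^(1/1.7)
= (1000 / 100)^(1/1.7)
= 10.0^0.5882
= 3.8747
Floor: level = 3

level 3


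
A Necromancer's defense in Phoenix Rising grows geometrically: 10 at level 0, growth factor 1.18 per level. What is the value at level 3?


value = base * growth^level
= 10 * 1.18^3
= 10 * 1.643032
= 16.43

16.43 defense


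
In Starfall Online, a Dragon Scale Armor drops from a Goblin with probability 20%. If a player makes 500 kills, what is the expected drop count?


Expected drops = kills * (drop_rate / 100)
= 500 * (20 / 100)
= 500 * 0.2
= 100.0

100.0 drops


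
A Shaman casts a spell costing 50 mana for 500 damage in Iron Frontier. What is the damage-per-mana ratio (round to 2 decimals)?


Efficiency = damage / mana
= 500 / 50
= 10.00

10.00 dmg/mana


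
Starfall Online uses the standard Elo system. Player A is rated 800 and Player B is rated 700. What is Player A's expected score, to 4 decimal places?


Elo expected score: Ea = 1/(1 + 10^((Rb-Ra)/400))
Rb - Ra = 700 - 800 = -100
(Rb-Ra)/400 = -100/400 = -0.25
10^-0.25 = 0.562341
Ea = 1/(1 + 0.562341) = 1/1.562341 = 0.6401

0.6401


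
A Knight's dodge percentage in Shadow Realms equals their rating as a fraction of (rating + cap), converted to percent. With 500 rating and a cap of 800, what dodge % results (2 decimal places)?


dodge% = 500 / (500 + 800) * 100
= 500 / 1300 * 100
= 0.384615 * 100
= 38.46%

38.46%


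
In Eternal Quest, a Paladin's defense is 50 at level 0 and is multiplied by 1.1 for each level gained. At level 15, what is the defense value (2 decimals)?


value = base * growth^level
= 50 * 1.1^15
= 50 * 4.177248
= 208.86

208.86 defense


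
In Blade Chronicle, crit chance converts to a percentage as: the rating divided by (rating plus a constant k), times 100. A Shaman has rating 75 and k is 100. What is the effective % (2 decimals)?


effective% = rating / (rating + k) * 100
= 75 / (75 + 100) * 100
= 75 / 175 * 100
= 0.428571 * 100
= 42.86%

42.86%


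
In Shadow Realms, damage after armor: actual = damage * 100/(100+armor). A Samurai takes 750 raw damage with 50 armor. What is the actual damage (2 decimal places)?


actual = 750 * 100 / (100 + 50)
= 750 * 100 / 150
= 75000 / 150
= 500.00

500.00 damage


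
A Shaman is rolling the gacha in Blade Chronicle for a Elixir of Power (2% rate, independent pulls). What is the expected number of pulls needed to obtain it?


Expected pulls for a geometric distribution = 1/p = 100 / rate%
= 100 / 2
= 50.0

50.0 pulls


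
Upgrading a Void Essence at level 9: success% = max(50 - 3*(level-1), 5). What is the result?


raw_rate = 50 - 3 * (9 - 1)
= 50 - 3 * 8
= 50 - 24
= 26
Apply floor: max(26, 5) = 26%

26%


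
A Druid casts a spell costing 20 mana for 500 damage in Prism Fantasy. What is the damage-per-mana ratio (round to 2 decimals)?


Efficiency = damage / mana
= 500 / 20
= 25.00

25.00 dmg/mana


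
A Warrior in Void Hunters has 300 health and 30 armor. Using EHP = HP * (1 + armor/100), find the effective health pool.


EHP = 300 * (1 + 30/100)
= 300 * (1 + 0.3)
= 300 * 1.3
= 390.0

390.0 EHP


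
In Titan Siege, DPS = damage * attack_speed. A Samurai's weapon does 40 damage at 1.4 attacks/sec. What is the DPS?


DPS = damage * attack_speed
= 40 * 1.4
= 56.0

56.0 DPS


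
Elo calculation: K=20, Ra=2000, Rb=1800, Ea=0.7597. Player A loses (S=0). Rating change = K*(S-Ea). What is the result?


Elo update: delta = K * (S - Ea), where S = 0 (loses)
S - Ea = 0 - 0.7597 = -0.7597
Rating change = 20 * -0.7597
= -15.19

-15.19 rating points


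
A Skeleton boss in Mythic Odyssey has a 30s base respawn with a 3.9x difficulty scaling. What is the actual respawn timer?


Respawn time = base * multiplier
= 30 * 3.9
= 117.0 seconds

117.0 seconds


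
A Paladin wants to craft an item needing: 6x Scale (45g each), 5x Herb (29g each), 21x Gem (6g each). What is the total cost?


Cost breakdown:
  Scale: 6 * 45 = 270
  Herb: 5 * 29 = 145
  Gem: 21 * 6 = 126
Total = 270 + 145 + 126 = 541

541 gold


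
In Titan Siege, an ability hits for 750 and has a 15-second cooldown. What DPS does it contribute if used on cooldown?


DPS = damage / cooldown
= 750 / 15
= 50.00

50.00 DPS


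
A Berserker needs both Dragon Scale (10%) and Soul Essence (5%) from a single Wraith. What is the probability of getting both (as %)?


For independent events, P(both) = P(A) * P(B)
= 10% * 5%
= 50 / 100 %
= 0.5%

0.5%


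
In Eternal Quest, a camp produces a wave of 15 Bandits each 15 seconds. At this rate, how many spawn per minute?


Spawns per minute = count * (60 / interval)
= 15 * (60 / 15)
= 15 * 4.0
= 60.0

60.0 per minute


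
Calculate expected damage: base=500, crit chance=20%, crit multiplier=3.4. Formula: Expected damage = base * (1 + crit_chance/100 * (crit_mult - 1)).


E[dmg] = base * (1 + crit_chance * (crit_mult - 1))
cc as decimal = 20/100 = 0.2
cm - 1 = 3.4 - 1 = 2.4
Bonus factor = 0.2 * 2.4 = 0.48
Total multiplier = 1 + 0.48 = 1.48
Expected damage = 500 * 1.48 = 740.00

740.00 damage


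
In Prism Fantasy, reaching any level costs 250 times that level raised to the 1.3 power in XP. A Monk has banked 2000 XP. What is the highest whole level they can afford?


XP = 250 * level^1.3, so level = (XP / 250)^(1/1.3)
= (2000 / 250)^(1/1.3)
= 8.0^0.7692
= 4.9509
Floor: level = 4

level 4


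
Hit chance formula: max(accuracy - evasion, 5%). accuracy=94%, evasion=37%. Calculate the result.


accuracy - evasion = 94 - 37 = 57
Apply floor: max(57, 5) = 57
Hit chance = 57%

57%


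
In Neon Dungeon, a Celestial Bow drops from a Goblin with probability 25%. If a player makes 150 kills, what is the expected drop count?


Expected drops = kills * (drop_rate / 100)
= 150 * (25 / 100)
= 150 * 0.25
= 37.5

37.5 drops


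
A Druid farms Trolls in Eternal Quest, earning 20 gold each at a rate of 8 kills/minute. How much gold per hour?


Gold per minute = 20 * 8 = 160
Gold per hour = 160 * 60 = 9600

9600 gold/hour


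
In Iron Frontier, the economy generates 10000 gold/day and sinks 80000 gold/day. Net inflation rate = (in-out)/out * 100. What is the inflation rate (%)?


Net gold = 10000 - 80000 = -70000
Inflation rate = net / sunk * 100 = -70000 / 80000 * 100
= -0.875 * 100
= -87.50%

-87.50%


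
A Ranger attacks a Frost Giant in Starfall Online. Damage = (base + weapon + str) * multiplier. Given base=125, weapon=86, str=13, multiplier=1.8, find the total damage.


Sum base + weapon + str = 125 + 86 + 13 = 224
Multiply by 1.8:
224 * 1.8 = 403.2

403.2 damage


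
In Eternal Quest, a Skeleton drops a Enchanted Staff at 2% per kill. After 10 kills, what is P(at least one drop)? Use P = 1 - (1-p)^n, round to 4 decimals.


P(at least one) = 1 - P(none) = 1 - (1-p)^n
p = 2/100 = 0.02
1 - p = 0.98
(1 - p)^10 = 0.98^10 = 0.817073
P(at least one) = 1 - 0.817073 = 0.1829

0.1829


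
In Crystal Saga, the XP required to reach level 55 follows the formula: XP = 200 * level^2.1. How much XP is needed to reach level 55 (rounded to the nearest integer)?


XP = 200 * level^2.1
Substitute level = 55:
XP = 200 * 55^2.1
= 200 * 4516.0802
= 903216

903216 XP


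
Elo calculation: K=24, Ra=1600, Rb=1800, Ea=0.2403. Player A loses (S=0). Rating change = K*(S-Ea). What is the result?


Elo update: delta = K * (S - Ea), where S = 0 (loses)
S - Ea = 0 - 0.2403 = -0.2403
Rating change = 24 * -0.2403
= -5.77

-5.77 rating points


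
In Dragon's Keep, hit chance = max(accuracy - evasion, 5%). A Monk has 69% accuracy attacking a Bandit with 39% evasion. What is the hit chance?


accuracy - evasion = 69 - 39 = 30
Apply floor: max(30, 5) = 30
Hit chance = 30%

30%


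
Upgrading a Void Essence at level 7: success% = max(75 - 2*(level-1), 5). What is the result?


raw_rate = 75 - 2 * (7 - 1)
= 75 - 2 * 6
= 75 - 12
= 63
Apply floor: max(63, 5) = 63%

63%


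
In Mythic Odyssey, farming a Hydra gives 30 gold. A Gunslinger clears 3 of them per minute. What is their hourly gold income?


Gold per minute = 30 * 3 = 90
Gold per hour = 90 * 60 = 5400

5400 gold/hour


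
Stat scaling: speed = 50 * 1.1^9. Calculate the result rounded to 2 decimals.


value = base * growth^level
= 50 * 1.1^9
= 50 * 2.357948
= 117.90

117.90 speed


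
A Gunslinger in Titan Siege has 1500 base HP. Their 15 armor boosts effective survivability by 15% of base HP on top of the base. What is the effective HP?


EHP = 1500 * (1 + 15/100)
= 1500 * (1 + 0.15)
= 1500 * 1.15
= 1725.0

1725.0 EHP


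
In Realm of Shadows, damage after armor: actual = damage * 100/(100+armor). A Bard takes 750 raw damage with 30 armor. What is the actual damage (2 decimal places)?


actual = 750 * 100 / (100 + 30)
= 750 * 100 / 130
= 75000 / 130
= 576.92

576.92 damage


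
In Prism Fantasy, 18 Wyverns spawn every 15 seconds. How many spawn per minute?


Spawns per minute = count * (60 / interval)
= 18 * (60 / 15)
= 18 * 4.0
= 72.0

72.0 per minute


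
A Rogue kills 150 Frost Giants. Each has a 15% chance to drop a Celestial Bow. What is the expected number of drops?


Expected drops = kills * (drop_rate / 100)
= 150 * (15 / 100)
= 150 * 0.15
= 22.5

22.5 drops


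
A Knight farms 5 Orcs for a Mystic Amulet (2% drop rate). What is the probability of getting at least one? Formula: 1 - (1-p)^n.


P(at least one) = 1 - P(none) = 1 - (1-p)^n
p = 2/100 = 0.02
1 - p = 0.98
(1 - p)^5 = 0.98^5 = 0.903921
P(at least one) = 1 - 0.903921 = 0.0961

0.0961


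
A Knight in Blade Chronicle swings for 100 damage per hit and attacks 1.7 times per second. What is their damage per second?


DPS = damage * attack_speed
= 100 * 1.7
= 170.0

170.0 DPS


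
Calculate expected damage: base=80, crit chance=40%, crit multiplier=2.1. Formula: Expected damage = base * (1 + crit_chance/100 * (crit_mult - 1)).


E[dmg] = base * (1 + crit_chance * (crit_mult - 1))
cc as decimal = 40/100 = 0.4
cm - 1 = 2.1 - 1 = 1.1
Bonus factor = 0.4 * 1.1 = 0.44
Total multiplier = 1 + 0.44 = 1.44
Expected damage = 80 * 1.44 = 115.20

115.20 damage


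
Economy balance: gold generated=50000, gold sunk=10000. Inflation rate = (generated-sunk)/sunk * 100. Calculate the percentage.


Net gold = 50000 - 10000 = 40000
Inflation rate = net / sunk * 100 = 40000 / 10000 * 100
= 4.0 * 100
= 400.00%

400.00%


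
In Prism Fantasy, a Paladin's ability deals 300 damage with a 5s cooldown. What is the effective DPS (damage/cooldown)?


DPS = damage / cooldown
= 300 / 5
= 60.00

60.00 DPS


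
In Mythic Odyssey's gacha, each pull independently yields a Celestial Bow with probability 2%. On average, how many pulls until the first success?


Expected pulls for a geometric distribution = 1/p = 100 / rate%
= 100 / 2
= 50.0

50.0 pulls


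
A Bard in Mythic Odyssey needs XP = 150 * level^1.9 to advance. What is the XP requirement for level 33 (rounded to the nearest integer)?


XP = 150 * level^1.9
Substitute level = 33:
XP = 150 * 33^1.9
= 150 * 767.6734
= 115151

115151 XP


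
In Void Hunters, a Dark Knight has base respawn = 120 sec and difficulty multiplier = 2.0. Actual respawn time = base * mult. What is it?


Respawn time = base * multiplier
= 120 * 2.0
= 240.0 seconds

240.0 seconds


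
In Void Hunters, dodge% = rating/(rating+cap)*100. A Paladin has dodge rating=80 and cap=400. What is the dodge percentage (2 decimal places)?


dodge% = 80 / (80 + 400) * 100
= 80 / 480 * 100
= 0.166667 * 100
= 16.67%

16.67%


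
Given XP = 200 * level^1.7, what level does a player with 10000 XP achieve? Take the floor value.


XP = 200 * level^1.7, so level = (XP / 200)^(1/1.7)
= (10000 / 200)^(1/1.7)
= 50.0^0.5882
= 9.9861
Floor: level = 9

level 9


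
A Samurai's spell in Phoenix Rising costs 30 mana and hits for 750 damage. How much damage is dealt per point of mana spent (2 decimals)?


Efficiency = damage / mana
= 750 / 30
= 25.00

25.00 dmg/mana


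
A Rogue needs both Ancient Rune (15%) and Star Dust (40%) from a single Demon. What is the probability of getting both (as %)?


For independent events, P(both) = P(A) * P(B)
= 15% * 40%
= 600 / 100 %
= 6.0%

6.0%


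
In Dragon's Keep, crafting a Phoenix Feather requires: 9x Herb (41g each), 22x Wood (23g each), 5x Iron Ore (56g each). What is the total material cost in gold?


Cost breakdown:
  Herb: 9 * 41 = 369
  Wood: 22 * 23 = 506
  Iron Ore: 5 * 56 = 280
Total = 369 + 506 + 280 = 1155

1155 gold


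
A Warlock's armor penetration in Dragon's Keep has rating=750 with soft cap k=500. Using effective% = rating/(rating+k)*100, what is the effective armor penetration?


effective% = rating / (rating + k) * 100
= 750 / (750 + 500) * 100
= 750 / 1250 * 100
= 0.6 * 100
= 60.00%

60.00%


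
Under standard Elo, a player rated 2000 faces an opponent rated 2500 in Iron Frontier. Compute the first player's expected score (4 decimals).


Elo expected score: Ea = 1/(1 + 10^((Rb-Ra)/400))
Rb - Ra = 2500 - 2000 = 500
(Rb-Ra)/400 = 500/400 = 1.25
10^1.25 = 17.782794
Ea = 1/(1 + 17.782794) = 1/18.782794 = 0.0532

0.0532


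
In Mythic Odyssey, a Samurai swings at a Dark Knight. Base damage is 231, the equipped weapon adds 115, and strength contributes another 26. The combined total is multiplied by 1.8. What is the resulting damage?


Sum base + weapon + str = 231 + 115 + 26 = 372
Multiply by 1.8:
372 * 1.8 = 669.6

669.6 damage


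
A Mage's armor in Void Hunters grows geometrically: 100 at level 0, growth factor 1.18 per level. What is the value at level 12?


value = base * growth^level
= 100 * 1.18^12
= 100 * 7.287593
= 728.76

728.76 armor


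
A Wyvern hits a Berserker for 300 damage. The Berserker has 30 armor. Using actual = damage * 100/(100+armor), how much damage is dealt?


actual = 300 * 100 / (100 + 30)
= 300 * 100 / 130
= 30000 / 130
= 230.77

230.77 damage


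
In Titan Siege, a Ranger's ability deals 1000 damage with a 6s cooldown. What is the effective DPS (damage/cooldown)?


DPS = damage / cooldown
= 1000 / 6
= 166.67

166.67 DPS


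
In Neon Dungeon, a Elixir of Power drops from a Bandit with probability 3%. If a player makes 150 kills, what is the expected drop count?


Expected drops = kills * (drop_rate / 100)
= 150 * (3 / 100)
= 150 * 0.03
= 4.5

4.5 drops


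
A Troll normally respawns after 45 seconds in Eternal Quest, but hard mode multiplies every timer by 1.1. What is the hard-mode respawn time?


Respawn time = base * multiplier
= 45 * 1.1
= 49.5 seconds

49.5 seconds


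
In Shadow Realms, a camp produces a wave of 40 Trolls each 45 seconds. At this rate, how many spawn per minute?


Spawns per minute = count * (60 / interval)
= 40 * (60 / 45)
= 40 * 1.3333
= 53.33

53.33 per minute


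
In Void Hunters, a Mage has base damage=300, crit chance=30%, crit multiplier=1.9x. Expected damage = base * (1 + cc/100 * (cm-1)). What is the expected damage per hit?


E[dmg] = base * (1 + crit_chance * (crit_mult - 1))
cc as decimal = 30/100 = 0.3
cm - 1 = 1.9 - 1 = 0.9
Bonus factor = 0.3 * 0.9 = 0.27
Total multiplier = 1 + 0.27 = 1.27
Expected damage = 300 * 1.27 = 381.00

381.00 damage


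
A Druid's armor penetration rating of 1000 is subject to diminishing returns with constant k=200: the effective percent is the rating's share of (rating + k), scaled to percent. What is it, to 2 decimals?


effective% = rating / (rating + k) * 100
= 1000 / (1000 + 200) * 100
= 1000 / 1200 * 100
= 0.833333 * 100
= 83.33%

83.33%


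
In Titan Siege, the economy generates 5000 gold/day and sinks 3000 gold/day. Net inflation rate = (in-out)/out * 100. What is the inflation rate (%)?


Net gold = 5000 - 3000 = 2000
Inflation rate = net / sunk * 100 = 2000 / 3000 * 100
= 0.666667 * 100
= 66.67%

66.67%


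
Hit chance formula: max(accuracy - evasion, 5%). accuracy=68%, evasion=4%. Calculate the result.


accuracy - evasion = 68 - 4 = 64
Apply floor: max(64, 5) = 64
Hit chance = 64%

64%


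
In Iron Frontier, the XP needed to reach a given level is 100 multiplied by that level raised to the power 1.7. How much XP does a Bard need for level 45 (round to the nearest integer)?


XP = 100 * level^1.7
Substitute level = 45:
XP = 100 * 45^1.7
= 100 * 646.3404
= 64634

64634 XP


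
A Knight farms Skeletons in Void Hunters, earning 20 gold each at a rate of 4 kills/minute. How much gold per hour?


Gold per minute = 20 * 4 = 80
Gold per hour = 80 * 60 = 4800

4800 gold/hour


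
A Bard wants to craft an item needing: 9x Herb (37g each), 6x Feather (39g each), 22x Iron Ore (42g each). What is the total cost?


Cost breakdown:
  Herb: 9 * 37 = 333
  Feather: 6 * 39 = 234
  Iron Ore: 22 * 42 = 924
Total = 333 + 234 + 924 = 1491

1491 gold


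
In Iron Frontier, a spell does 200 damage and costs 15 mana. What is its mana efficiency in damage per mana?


Efficiency = damage / mana
= 200 / 15
= 13.33

13.33 dmg/mana


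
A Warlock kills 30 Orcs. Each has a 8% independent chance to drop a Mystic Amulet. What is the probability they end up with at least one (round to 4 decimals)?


P(at least one) = 1 - P(none) = 1 - (1-p)^n
p = 8/100 = 0.08
1 - p = 0.92
(1 - p)^30 = 0.92^30 = 0.081966
P(at least one) = 1 - 0.081966 = 0.9180

0.9180


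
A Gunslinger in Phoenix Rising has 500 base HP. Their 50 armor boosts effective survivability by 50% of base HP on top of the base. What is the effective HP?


EHP = 500 * (1 + 50/100)
= 500 * (1 + 0.5)
= 500 * 1.5
= 750.0

750.0 EHP


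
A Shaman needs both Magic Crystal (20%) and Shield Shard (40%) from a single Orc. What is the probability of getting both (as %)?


For independent events, P(both) = P(A) * P(B)
= 20% * 40%
= 800 / 100 %
= 8.0%

8.0%


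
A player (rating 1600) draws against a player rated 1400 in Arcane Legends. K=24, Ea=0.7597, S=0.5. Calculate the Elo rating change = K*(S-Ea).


Elo update: delta = K * (S - Ea), where S = 0.5 (draws)
S - Ea = 0.5 - 0.7597 = -0.2597
Rating change = 24 * -0.2597
= -6.23

-6.23 rating points


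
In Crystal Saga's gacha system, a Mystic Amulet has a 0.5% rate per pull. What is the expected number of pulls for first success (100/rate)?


Expected pulls for a geometric distribution = 1/p = 100 / rate%
= 100 / 0.5
= 200.0

200.0 pulls


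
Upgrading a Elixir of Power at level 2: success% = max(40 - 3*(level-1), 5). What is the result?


raw_rate = 40 - 3 * (2 - 1)
= 40 - 3 * 1
= 40 - 3
= 37
Apply floor: max(37, 5) = 37%

37%


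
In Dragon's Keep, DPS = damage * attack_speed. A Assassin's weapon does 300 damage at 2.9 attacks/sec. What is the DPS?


DPS = damage * attack_speed
= 300 * 2.9
= 870.0

870.0 DPS


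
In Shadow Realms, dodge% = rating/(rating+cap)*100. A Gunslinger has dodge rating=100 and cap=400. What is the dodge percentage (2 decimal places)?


dodge% = 100 / (100 + 400) * 100
= 100 / 500 * 100
= 0.2 * 100
= 20.00%

20.00%


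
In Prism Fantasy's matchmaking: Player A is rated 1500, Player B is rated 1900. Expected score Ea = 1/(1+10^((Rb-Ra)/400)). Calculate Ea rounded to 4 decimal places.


Elo expected score: Ea = 1/(1 + 10^((Rb-Ra)/400))
Rb - Ra = 1900 - 1500 = 400
(Rb-Ra)/400 = 400/400 = 1.0
10^1.0 = 10.0
Ea = 1/(1 + 10.0) = 1/11.0 = 0.0909

0.0909


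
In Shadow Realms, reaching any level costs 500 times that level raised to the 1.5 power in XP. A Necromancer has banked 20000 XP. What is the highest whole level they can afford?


XP = 500 * level^1.5, so level = (XP / 500)^(1/1.5)
= (20000 / 500)^(1/1.5)
= 40.0^0.6667
= 11.6961
Floor: level = 11

level 11


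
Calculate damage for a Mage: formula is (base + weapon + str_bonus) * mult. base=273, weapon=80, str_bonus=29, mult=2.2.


Sum base + weapon + str = 273 + 80 + 29 = 382
Multiply by 2.2:
382 * 2.2 = 840.4

840.4 damage


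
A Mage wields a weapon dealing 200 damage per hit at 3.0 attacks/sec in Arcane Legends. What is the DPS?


DPS = damage * attack_speed
= 200 * 3.0
= 600.0

600.0 DPS
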